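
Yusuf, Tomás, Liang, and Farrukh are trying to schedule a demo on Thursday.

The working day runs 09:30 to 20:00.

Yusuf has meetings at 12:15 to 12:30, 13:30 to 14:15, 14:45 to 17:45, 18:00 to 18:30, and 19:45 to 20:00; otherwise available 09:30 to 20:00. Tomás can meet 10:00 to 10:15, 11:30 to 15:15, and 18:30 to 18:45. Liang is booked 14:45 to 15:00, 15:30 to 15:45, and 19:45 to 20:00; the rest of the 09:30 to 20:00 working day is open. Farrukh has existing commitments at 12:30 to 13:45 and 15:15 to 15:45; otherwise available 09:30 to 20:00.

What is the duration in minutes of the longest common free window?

Yusuf free within 09:30–20:00: 09:30–12:15, 12:30–13:30, 14:15–14:45, 17:45–18:00, 18:30–19:45.
Liang free within 09:30–20:00: 09:30–14:45, 15:00–15:30, 15:45–19:45.
Farrukh free within 09:30–20:00: 09:30–12:30, 13:45–15:15, 15:45–20:00.
Yusuf ∩ Tomás: 10:00–10:15, 11:30–12:15, 12:30–13:30, 14:15–14:45, 18:30–18:45.
Yusuf ∩ Tomás ∩ Liang: 10:00–10:15, 11:30–12:15, 12:30–13:30, 14:15–14:45, 18:30–18:45.
Yusuf ∩ Tomás ∩ Liang ∩ Farrukh: 10:00–10:15, 11:30–12:15, 14:15–14:45, 18:30–18:45.
Common window lengths: 15, 45, 30, 15 min; longest is 45.

45 minutes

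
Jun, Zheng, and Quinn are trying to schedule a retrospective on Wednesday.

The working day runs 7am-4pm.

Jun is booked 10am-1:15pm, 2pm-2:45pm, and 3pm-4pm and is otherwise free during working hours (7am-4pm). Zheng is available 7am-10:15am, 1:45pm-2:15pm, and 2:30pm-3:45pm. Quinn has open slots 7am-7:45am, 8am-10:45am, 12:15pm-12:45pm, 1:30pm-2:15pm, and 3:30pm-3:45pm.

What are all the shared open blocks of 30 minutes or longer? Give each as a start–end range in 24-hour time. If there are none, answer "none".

07:00–07:45, 08:00–10:00

Jun free within 07:00–16:00: 07:00–10:00, 13:15–14:00, 14:45–15:00.
Jun ∩ Zheng: 07:00–10:00, 13:45–14:00, 14:45–15:00.
Jun ∩ Zheng ∩ Quinn: 07:00–07:45, 08:00–10:00, 13:45–14:00.
Windows ≥ 30 min: 07:00–07:45, 08:00–10:00.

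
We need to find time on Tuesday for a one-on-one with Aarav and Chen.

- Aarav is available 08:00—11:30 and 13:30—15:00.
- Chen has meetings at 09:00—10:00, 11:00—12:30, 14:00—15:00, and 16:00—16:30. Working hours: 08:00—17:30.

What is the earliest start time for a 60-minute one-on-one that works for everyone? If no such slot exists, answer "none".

Chen free within 08:00–17:30: 08:00–09:00, 10:00–11:00, 12:30–14:00, 15:00–16:00, 16:30–17:30.
Aarav ∩ Chen: 08:00–09:00, 10:00–11:00, 13:30–14:00.
Windows ≥ 60 min: 08:00–09:00, 10:00–11:00.
Earliest such window starts at 08:00.

08:00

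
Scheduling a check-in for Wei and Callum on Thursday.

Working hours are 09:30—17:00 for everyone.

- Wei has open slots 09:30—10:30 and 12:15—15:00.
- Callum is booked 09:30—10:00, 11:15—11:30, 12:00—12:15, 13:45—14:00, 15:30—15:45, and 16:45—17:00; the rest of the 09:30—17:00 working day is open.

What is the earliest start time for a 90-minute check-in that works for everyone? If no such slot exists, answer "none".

12:15

Callum free within 09:30–17:00: 10:00–11:15, 11:30–12:00, 12:15–13:45, 14:00–15:30, 15:45–16:45.
Wei ∩ Callum: 10:00–10:30, 12:15–13:45, 14:00–15:00.
Windows ≥ 90 min: 12:15–13:45.
Earliest such window starts at 12:15.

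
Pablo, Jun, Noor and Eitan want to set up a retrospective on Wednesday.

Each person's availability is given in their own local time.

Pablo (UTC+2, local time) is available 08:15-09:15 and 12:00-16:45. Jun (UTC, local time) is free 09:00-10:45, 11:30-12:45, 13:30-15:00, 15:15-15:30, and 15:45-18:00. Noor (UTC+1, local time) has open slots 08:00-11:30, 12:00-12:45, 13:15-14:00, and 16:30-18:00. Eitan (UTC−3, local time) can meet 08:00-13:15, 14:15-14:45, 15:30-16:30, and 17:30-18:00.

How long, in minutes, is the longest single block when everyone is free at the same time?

30 minutes

Pablo → UTC: 06:15–07:15, 10:00–14:45.
Jun → UTC: 09:00–10:45, 11:30–12:45, 13:30–15:00, 15:15–15:30, 15:45–18:00.
Noor → UTC: 07:00–10:30, 11:00–11:45, 12:15–13:00, 15:30–17:00.
Eitan → UTC: 11:00–16:15, 17:15–17:45, 18:30–19:30, 20:30–21:00.
Pablo ∩ Jun: 10:00–10:45, 11:30–12:45, 13:30–14:45.
Pablo ∩ Jun ∩ Noor: 10:00–10:30, 11:30–11:45, 12:15–12:45.
Pablo ∩ Jun ∩ Noor ∩ Eitan: 11:30–11:45, 12:15–12:45.
Common window lengths: 15, 30 min; longest is 30.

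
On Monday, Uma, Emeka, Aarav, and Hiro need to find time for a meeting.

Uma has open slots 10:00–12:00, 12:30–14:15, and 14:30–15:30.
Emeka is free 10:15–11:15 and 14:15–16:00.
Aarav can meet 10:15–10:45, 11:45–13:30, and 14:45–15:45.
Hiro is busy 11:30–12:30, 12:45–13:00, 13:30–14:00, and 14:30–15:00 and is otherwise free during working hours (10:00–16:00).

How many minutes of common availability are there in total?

Hiro free within 10:00–16:00: 10:00–11:30, 12:30–12:45, 13:00–13:30, 14:00–14:30, 15:00–16:00.
Uma ∩ Emeka: 10:15–11:15, 14:30–15:30.
Uma ∩ Emeka ∩ Aarav: 10:15–10:45, 14:45–15:30.
Uma ∩ Emeka ∩ Aarav ∩ Hiro: 10:15–10:45, 15:00–15:30.
Total common minutes: 30 + 30 = 60.

60 minutes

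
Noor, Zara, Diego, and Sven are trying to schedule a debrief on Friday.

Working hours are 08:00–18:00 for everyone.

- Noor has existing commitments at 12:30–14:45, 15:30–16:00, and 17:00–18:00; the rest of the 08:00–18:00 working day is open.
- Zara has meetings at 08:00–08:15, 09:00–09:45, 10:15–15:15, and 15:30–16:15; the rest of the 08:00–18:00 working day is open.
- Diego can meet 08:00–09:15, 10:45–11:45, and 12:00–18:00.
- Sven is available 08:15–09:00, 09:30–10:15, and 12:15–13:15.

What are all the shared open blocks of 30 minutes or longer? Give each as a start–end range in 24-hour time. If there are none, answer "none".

08:15–09:00

Noor free within 08:00–18:00: 08:00–12:30, 14:45–15:30, 16:00–17:00.
Zara free within 08:00–18:00: 08:15–09:00, 09:45–10:15, 15:15–15:30, 16:15–18:00.
Noor ∩ Zara: 08:15–09:00, 09:45–10:15, 15:15–15:30, 16:15–17:00.
Noor ∩ Zara ∩ Diego: 08:15–09:00, 15:15–15:30, 16:15–17:00.
Noor ∩ Zara ∩ Diego ∩ Sven: 08:15–09:00.
Windows ≥ 30 min: 08:15–09:00.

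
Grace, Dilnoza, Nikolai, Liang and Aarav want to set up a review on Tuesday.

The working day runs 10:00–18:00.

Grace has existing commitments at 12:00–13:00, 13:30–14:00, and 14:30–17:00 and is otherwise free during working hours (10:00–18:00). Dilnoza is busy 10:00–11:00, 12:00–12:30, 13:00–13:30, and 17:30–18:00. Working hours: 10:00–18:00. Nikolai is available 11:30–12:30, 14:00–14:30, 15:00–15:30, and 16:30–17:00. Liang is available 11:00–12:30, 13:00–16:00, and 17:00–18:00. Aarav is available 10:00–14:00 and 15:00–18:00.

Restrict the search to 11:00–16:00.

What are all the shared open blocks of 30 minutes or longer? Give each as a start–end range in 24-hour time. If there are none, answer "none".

Grace free within 10:00–18:00: 10:00–12:00, 13:00–13:30, 14:00–14:30, 17:00–18:00.
Dilnoza free within 10:00–18:00: 11:00–12:00, 12:30–13:00, 13:30–17:30.
Grace ∩ Dilnoza: 11:00–12:00, 14:00–14:30, 17:00–17:30.
Grace ∩ Dilnoza ∩ Nikolai: 11:30–12:00, 14:00–14:30.
Grace ∩ Dilnoza ∩ Nikolai ∩ Liang: 11:30–12:00, 14:00–14:30.
Grace ∩ Dilnoza ∩ Nikolai ∩ Liang ∩ Aarav: 11:30–12:00.
Restricted to 11:00–16:00: 11:30–12:00.
Windows ≥ 30 min: 11:30–12:00.

11:30–12:00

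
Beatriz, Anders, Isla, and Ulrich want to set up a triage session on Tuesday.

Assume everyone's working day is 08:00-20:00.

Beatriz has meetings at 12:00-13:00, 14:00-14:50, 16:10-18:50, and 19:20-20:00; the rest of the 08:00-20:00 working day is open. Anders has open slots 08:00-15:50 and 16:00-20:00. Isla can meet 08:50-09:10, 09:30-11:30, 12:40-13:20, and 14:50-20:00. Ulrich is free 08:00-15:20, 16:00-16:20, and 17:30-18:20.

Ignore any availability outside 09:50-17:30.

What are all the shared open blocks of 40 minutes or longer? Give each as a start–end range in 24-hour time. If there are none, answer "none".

09:50–11:30

Beatriz free within 08:00–20:00: 08:00–12:00, 13:00–14:00, 14:50–16:10, 18:50–19:20.
Beatriz ∩ Anders: 08:00–12:00, 13:00–14:00, 14:50–15:50, 16:00–16:10, 18:50–19:20.
Beatriz ∩ Anders ∩ Isla: 08:50–09:10, 09:30–11:30, 13:00–13:20, 14:50–15:50, 16:00–16:10, 18:50–19:20.
Beatriz ∩ Anders ∩ Isla ∩ Ulrich: 08:50–09:10, 09:30–11:30, 13:00–13:20, 14:50–15:20, 16:00–16:10.
Restricted to 09:50–17:30: 09:50–11:30, 13:00–13:20, 14:50–15:20, 16:00–16:10.
Windows ≥ 40 min: 09:50–11:30.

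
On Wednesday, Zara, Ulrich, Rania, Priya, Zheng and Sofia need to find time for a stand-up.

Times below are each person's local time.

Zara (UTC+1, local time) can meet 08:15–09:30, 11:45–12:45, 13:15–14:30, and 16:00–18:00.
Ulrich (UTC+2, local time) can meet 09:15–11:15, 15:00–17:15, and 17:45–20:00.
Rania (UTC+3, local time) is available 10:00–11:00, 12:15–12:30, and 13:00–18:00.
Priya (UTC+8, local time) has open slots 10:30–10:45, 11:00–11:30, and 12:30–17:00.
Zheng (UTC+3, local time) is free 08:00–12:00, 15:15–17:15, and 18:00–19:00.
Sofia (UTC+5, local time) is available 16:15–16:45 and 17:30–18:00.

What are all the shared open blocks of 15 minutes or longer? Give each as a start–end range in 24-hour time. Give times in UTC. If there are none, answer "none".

none

Zara → UTC: 07:15–08:30, 10:45–11:45, 12:15–13:30, 15:00–17:00.
Ulrich → UTC: 07:15–09:15, 13:00–15:15, 15:45–18:00.
Rania → UTC: 07:00–08:00, 09:15–09:30, 10:00–15:00.
Priya → UTC: 02:30–02:45, 03:00–03:30, 04:30–09:00.
Zheng → UTC: 05:00–09:00, 12:15–14:15, 15:00–16:00.
Sofia → UTC: 11:15–11:45, 12:30–13:00.
Zara ∩ Ulrich: 07:15–08:30, 13:00–13:30, 15:00–15:15, 15:45–17:00.
Zara ∩ Ulrich ∩ Rania: 07:15–08:00, 13:00–13:30.
Zara ∩ Ulrich ∩ Rania ∩ Priya: 07:15–08:00.
Zara ∩ Ulrich ∩ Rania ∩ Priya ∩ Zheng: 07:15–08:00.
Zara ∩ Ulrich ∩ Rania ∩ Priya ∩ Zheng ∩ Sofia: (none).
Windows ≥ 15 min: (none).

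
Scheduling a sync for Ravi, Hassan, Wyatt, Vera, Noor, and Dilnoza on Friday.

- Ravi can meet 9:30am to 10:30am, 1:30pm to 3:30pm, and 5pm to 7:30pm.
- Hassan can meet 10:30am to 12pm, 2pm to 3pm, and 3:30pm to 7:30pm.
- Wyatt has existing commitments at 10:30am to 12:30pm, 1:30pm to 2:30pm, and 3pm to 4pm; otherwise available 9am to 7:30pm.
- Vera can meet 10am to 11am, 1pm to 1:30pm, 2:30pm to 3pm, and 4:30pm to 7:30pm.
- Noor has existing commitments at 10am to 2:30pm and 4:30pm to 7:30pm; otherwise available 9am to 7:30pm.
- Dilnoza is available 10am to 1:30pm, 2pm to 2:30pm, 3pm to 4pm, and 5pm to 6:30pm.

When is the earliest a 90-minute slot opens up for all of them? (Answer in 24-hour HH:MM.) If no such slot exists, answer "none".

none

Wyatt free within 09:00–19:30: 09:00–10:30, 12:30–13:30, 14:30–15:00, 16:00–19:30.
Noor free within 09:00–19:30: 09:00–10:00, 14:30–16:30.
Ravi ∩ Hassan: 14:00–15:00, 17:00–19:30.
Ravi ∩ Hassan ∩ Wyatt: 14:30–15:00, 17:00–19:30.
Ravi ∩ Hassan ∩ Wyatt ∩ Vera: 14:30–15:00, 17:00–19:30.
Ravi ∩ Hassan ∩ Wyatt ∩ Vera ∩ Noor: 14:30–15:00.
Ravi ∩ Hassan ∩ Wyatt ∩ Vera ∩ Noor ∩ Dilnoza: (none).
Windows ≥ 90 min: (none).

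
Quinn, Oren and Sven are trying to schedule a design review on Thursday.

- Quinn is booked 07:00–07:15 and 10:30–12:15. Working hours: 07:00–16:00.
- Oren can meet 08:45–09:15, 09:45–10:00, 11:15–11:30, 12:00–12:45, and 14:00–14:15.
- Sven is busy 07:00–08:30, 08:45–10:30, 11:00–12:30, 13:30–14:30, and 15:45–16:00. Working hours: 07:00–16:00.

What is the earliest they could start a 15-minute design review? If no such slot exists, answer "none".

Quinn free within 07:00–16:00: 07:15–10:30, 12:15–16:00.
Sven free within 07:00–16:00: 08:30–08:45, 10:30–11:00, 12:30–13:30, 14:30–15:45.
Quinn ∩ Oren: 08:45–09:15, 09:45–10:00, 12:15–12:45, 14:00–14:15.
Quinn ∩ Oren ∩ Sven: 12:30–12:45.
Windows ≥ 15 min: 12:30–12:45.
Earliest such window starts at 12:30.

12:30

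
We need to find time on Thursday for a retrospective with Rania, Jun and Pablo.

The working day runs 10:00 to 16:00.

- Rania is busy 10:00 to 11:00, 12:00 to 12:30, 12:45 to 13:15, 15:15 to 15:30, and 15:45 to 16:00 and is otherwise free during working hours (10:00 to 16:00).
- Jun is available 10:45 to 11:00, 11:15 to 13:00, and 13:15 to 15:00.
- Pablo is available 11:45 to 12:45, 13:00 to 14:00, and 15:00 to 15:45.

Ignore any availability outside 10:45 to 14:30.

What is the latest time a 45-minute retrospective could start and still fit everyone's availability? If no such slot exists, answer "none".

13:15

Rania free within 10:00–16:00: 11:00–12:00, 12:30–12:45, 13:15–15:15, 15:30–15:45.
Rania ∩ Jun: 11:15–12:00, 12:30–12:45, 13:15–15:00.
Rania ∩ Jun ∩ Pablo: 11:45–12:00, 12:30–12:45, 13:15–14:00.
Restricted to 10:45–14:30: 11:45–12:00, 12:30–12:45, 13:15–14:00.
Windows ≥ 45 min: 13:15–14:00.
Latest start in the last window 13:15–14:00 is 14:00 − 45 min = 13:15.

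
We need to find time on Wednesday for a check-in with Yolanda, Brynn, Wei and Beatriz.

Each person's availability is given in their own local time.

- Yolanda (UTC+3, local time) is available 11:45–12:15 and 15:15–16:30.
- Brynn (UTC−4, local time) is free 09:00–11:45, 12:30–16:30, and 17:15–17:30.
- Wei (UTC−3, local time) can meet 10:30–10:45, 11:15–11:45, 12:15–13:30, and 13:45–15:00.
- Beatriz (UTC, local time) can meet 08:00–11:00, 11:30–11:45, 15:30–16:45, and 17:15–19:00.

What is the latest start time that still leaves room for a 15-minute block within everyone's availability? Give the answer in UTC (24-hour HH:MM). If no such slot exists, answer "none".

none

Yolanda → UTC: 08:45–09:15, 12:15–13:30.
Brynn → UTC: 13:00–15:45, 16:30–20:30, 21:15–21:30.
Wei → UTC: 13:30–13:45, 14:15–14:45, 15:15–16:30, 16:45–18:00.
Beatriz → UTC: 08:00–11:00, 11:30–11:45, 15:30–16:45, 17:15–19:00.
Yolanda ∩ Brynn: 13:00–13:30.
Yolanda ∩ Brynn ∩ Wei: (none).
Yolanda ∩ Brynn ∩ Wei ∩ Beatriz: (none).
Windows ≥ 15 min: (none).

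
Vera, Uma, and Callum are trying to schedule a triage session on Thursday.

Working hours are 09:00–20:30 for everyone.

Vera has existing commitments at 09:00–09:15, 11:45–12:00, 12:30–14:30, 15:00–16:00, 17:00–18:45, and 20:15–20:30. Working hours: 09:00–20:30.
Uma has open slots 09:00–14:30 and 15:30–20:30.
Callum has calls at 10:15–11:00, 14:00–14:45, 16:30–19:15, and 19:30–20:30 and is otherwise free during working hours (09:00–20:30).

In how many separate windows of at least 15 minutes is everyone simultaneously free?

5

Vera free within 09:00–20:30: 09:15–11:45, 12:00–12:30, 14:30–15:00, 16:00–17:00, 18:45–20:15.
Callum free within 09:00–20:30: 09:00–10:15, 11:00–14:00, 14:45–16:30, 19:15–19:30.
Vera ∩ Uma: 09:15–11:45, 12:00–12:30, 16:00–17:00, 18:45–20:15.
Vera ∩ Uma ∩ Callum: 09:15–10:15, 11:00–11:45, 12:00–12:30, 16:00–16:30, 19:15–19:30.
Windows ≥ 15 min: 09:15–10:15, 11:00–11:45, 12:00–12:30, 16:00–16:30, 19:15–19:30.
That's 5 windows.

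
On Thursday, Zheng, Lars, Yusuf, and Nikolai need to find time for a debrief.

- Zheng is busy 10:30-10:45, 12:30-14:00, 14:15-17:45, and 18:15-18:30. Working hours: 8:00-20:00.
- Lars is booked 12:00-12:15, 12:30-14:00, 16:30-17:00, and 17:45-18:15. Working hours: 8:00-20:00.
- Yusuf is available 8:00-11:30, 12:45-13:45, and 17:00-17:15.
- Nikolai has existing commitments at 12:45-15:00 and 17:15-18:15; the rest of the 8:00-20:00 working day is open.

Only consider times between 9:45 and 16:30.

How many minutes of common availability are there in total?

Zheng free within 08:00–20:00: 08:00–10:30, 10:45–12:30, 14:00–14:15, 17:45–18:15, 18:30–20:00.
Lars free within 08:00–20:00: 08:00–12:00, 12:15–12:30, 14:00–16:30, 17:00–17:45, 18:15–20:00.
Nikolai free within 08:00–20:00: 08:00–12:45, 15:00–17:15, 18:15–20:00.
Zheng ∩ Lars: 08:00–10:30, 10:45–12:00, 12:15–12:30, 14:00–14:15, 18:30–20:00.
Zheng ∩ Lars ∩ Yusuf: 08:00–10:30, 10:45–11:30.
Zheng ∩ Lars ∩ Yusuf ∩ Nikolai: 08:00–10:30, 10:45–11:30.
Restricted to 09:45–16:30: 09:45–10:30, 10:45–11:30.
Total common minutes: 45 + 45 = 90.

90 minutes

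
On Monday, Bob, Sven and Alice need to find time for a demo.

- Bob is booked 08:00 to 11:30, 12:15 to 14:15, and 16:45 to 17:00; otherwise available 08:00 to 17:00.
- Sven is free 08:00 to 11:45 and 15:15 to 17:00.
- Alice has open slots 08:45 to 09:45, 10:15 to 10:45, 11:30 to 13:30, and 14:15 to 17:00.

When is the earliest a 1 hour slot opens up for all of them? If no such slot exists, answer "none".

Bob free within 08:00–17:00: 11:30–12:15, 14:15–16:45.
Bob ∩ Sven: 11:30–11:45, 15:15–16:45.
Bob ∩ Sven ∩ Alice: 11:30–11:45, 15:15–16:45.
Windows ≥ 60 min: 15:15–16:45.
Earliest such window starts at 15:15.

15:15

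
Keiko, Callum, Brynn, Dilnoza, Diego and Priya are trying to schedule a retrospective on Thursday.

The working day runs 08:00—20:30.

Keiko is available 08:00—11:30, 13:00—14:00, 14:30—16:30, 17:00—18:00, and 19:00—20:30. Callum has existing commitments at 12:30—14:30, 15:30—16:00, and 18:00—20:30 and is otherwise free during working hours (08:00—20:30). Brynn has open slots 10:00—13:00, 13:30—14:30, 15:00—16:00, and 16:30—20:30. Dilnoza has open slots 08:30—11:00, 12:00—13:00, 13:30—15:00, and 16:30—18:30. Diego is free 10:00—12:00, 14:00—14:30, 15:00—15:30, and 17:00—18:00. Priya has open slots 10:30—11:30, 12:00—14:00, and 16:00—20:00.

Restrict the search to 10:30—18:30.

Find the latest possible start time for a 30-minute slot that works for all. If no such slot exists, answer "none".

17:30

Callum free within 08:00–20:30: 08:00–12:30, 14:30–15:30, 16:00–18:00.
Keiko ∩ Callum: 08:00–11:30, 14:30–15:30, 16:00–16:30, 17:00–18:00.
Keiko ∩ Callum ∩ Brynn: 10:00–11:30, 15:00–15:30, 17:00–18:00.
Keiko ∩ Callum ∩ Brynn ∩ Dilnoza: 10:00–11:00, 17:00–18:00.
Keiko ∩ Callum ∩ Brynn ∩ Dilnoza ∩ Diego: 10:00–11:00, 17:00–18:00.
Keiko ∩ Callum ∩ Brynn ∩ Dilnoza ∩ Diego ∩ Priya: 10:30–11:00, 17:00–18:00.
Restricted to 10:30–18:30: 10:30–11:00, 17:00–18:00.
Windows ≥ 30 min: 10:30–11:00, 17:00–18:00.
Latest start in the last window 17:00–18:00 is 18:00 − 30 min = 17:30.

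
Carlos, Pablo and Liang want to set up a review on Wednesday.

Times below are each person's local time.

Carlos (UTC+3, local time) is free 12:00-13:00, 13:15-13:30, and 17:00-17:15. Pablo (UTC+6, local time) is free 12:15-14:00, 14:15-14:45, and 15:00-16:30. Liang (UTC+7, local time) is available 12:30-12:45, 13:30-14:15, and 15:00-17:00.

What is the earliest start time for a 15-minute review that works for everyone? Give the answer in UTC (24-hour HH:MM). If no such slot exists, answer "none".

Carlos → UTC: 09:00–10:00, 10:15–10:30, 14:00–14:15.
Pablo → UTC: 06:15–08:00, 08:15–08:45, 09:00–10:30.
Liang → UTC: 05:30–05:45, 06:30–07:15, 08:00–10:00.
Carlos ∩ Pablo: 09:00–10:00, 10:15–10:30.
Carlos ∩ Pablo ∩ Liang: 09:00–10:00.
Windows ≥ 15 min: 09:00–10:00.
Earliest such window starts at 09:00.

09:00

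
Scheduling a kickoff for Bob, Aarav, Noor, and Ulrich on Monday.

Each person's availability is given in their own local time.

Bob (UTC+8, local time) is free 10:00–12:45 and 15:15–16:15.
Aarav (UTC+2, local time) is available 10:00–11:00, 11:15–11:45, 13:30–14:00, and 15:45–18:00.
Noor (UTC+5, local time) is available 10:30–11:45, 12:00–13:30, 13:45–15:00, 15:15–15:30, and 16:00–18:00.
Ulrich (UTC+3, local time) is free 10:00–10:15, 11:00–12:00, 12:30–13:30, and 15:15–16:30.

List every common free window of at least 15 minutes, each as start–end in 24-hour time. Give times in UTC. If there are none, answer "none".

08:00–08:15

Bob → UTC: 02:00–04:45, 07:15–08:15.
Aarav → UTC: 08:00–09:00, 09:15–09:45, 11:30–12:00, 13:45–16:00.
Noor → UTC: 05:30–06:45, 07:00–08:30, 08:45–10:00, 10:15–10:30, 11:00–13:00.
Ulrich → UTC: 07:00–07:15, 08:00–09:00, 09:30–10:30, 12:15–13:30.
Bob ∩ Aarav: 08:00–08:15.
Bob ∩ Aarav ∩ Noor: 08:00–08:15.
Bob ∩ Aarav ∩ Noor ∩ Ulrich: 08:00–08:15.
Windows ≥ 15 min: 08:00–08:15.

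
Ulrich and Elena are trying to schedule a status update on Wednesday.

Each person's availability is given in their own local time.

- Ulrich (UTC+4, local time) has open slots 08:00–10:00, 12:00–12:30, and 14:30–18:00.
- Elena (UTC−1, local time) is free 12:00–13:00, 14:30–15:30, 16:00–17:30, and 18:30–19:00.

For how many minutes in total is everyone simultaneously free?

60 minutes

Ulrich → UTC: 04:00–06:00, 08:00–08:30, 10:30–14:00.
Elena → UTC: 13:00–14:00, 15:30–16:30, 17:00–18:30, 19:30–20:00.
Ulrich ∩ Elena: 13:00–14:00.
Total common minutes: 60.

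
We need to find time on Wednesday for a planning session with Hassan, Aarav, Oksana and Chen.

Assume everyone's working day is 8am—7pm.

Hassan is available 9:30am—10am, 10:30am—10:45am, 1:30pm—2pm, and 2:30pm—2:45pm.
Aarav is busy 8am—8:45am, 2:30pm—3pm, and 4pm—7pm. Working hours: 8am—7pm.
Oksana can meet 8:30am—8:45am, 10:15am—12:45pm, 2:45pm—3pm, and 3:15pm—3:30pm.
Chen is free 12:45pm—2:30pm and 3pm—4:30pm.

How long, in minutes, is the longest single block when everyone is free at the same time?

Aarav free within 08:00–19:00: 08:45–14:30, 15:00–16:00.
Hassan ∩ Aarav: 09:30–10:00, 10:30–10:45, 13:30–14:00.
Hassan ∩ Aarav ∩ Oksana: 10:30–10:45.
Hassan ∩ Aarav ∩ Oksana ∩ Chen: (none).
No common window.

0 minutes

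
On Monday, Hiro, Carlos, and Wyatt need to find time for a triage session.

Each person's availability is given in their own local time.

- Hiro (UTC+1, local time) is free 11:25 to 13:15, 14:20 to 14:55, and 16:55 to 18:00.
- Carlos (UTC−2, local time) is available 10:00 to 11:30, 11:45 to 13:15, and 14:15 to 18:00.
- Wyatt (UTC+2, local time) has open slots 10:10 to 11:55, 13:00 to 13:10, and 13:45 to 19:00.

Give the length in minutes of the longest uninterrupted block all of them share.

45 minutes

Hiro → UTC: 10:25–12:15, 13:20–13:55, 15:55–17:00.
Carlos → UTC: 12:00–13:30, 13:45–15:15, 16:15–20:00.
Wyatt → UTC: 08:10–09:55, 11:00–11:10, 11:45–17:00.
Hiro ∩ Carlos: 12:00–12:15, 13:20–13:30, 13:45–13:55, 16:15–17:00.
Hiro ∩ Carlos ∩ Wyatt: 12:00–12:15, 13:20–13:30, 13:45–13:55, 16:15–17:00.
Common window lengths: 15, 10, 10, 45 min; longest is 45.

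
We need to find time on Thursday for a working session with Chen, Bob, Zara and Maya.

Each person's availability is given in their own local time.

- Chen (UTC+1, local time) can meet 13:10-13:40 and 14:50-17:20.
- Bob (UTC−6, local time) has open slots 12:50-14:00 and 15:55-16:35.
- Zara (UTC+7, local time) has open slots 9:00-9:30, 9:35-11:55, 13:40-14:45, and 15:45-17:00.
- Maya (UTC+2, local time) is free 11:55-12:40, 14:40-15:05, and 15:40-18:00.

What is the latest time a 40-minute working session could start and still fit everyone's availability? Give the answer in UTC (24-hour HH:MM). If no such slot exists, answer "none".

none

Chen → UTC: 12:10–12:40, 13:50–16:20.
Bob → UTC: 18:50–20:00, 21:55–22:35.
Zara → UTC: 02:00–02:30, 02:35–04:55, 06:40–07:45, 08:45–10:00.
Maya → UTC: 09:55–10:40, 12:40–13:05, 13:40–16:00.
Chen ∩ Bob: (none).
Chen ∩ Bob ∩ Zara: (none).
Chen ∩ Bob ∩ Zara ∩ Maya: (none).
Windows ≥ 40 min: (none).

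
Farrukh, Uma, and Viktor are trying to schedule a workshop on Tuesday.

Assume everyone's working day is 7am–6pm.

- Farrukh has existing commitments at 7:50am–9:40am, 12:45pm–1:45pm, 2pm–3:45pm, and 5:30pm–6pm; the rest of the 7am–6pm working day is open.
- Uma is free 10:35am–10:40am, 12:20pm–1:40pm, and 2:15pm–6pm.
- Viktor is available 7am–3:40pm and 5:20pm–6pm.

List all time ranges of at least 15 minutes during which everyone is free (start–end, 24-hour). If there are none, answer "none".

12:20–12:45

Farrukh free within 07:00–18:00: 07:00–07:50, 09:40–12:45, 13:45–14:00, 15:45–17:30.
Farrukh ∩ Uma: 10:35–10:40, 12:20–12:45, 15:45–17:30.
Farrukh ∩ Uma ∩ Viktor: 10:35–10:40, 12:20–12:45, 17:20–17:30.
Windows ≥ 15 min: 12:20–12:45.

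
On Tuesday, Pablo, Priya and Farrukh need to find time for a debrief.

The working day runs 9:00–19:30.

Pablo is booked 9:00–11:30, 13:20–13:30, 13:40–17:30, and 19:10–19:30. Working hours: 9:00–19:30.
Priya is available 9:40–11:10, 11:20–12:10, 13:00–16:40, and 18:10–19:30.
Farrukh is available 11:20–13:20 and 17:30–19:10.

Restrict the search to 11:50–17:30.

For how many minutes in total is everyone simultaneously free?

40 minutes

Pablo free within 09:00–19:30: 11:30–13:20, 13:30–13:40, 17:30–19:10.
Pablo ∩ Priya: 11:30–12:10, 13:00–13:20, 13:30–13:40, 18:10–19:10.
Pablo ∩ Priya ∩ Farrukh: 11:30–12:10, 13:00–13:20, 18:10–19:10.
Restricted to 11:50–17:30: 11:50–12:10, 13:00–13:20.
Total common minutes: 20 + 20 = 40.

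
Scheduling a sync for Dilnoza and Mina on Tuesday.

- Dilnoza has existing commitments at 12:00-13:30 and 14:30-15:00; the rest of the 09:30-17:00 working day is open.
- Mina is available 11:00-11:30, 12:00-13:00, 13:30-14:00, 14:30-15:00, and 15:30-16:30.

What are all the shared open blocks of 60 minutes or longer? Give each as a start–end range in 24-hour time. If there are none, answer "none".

Dilnoza free within 09:30–17:00: 09:30–12:00, 13:30–14:30, 15:00–17:00.
Dilnoza ∩ Mina: 11:00–11:30, 13:30–14:00, 15:30–16:30.
Windows ≥ 60 min: 15:30–16:30.

15:30–16:30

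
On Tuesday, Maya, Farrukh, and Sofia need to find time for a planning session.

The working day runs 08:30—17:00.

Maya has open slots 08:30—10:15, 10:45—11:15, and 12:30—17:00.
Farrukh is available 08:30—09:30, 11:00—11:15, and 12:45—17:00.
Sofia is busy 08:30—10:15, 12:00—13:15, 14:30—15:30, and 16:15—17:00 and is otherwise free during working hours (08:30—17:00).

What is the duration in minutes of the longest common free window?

75 minutes

Sofia free within 08:30–17:00: 10:15–12:00, 13:15–14:30, 15:30–16:15.
Maya ∩ Farrukh: 08:30–09:30, 11:00–11:15, 12:45–17:00.
Maya ∩ Farrukh ∩ Sofia: 11:00–11:15, 13:15–14:30, 15:30–16:15.
Common window lengths: 15, 75, 45 min; longest is 75.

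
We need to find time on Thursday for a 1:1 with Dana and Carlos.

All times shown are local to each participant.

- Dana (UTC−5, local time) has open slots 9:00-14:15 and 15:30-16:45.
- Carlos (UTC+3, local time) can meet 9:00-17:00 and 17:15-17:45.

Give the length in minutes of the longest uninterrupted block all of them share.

Dana → UTC: 14:00–19:15, 20:30–21:45.
Carlos → UTC: 06:00–14:00, 14:15–14:45.
Dana ∩ Carlos: 14:15–14:45.
Single common window of 30 minutes.

30 minutes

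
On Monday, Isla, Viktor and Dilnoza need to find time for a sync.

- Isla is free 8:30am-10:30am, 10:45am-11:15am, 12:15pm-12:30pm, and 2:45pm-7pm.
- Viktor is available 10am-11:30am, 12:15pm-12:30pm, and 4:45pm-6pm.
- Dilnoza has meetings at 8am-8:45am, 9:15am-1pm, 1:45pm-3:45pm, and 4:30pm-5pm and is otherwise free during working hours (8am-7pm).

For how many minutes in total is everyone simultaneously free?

Dilnoza free within 08:00–19:00: 08:45–09:15, 13:00–13:45, 15:45–16:30, 17:00–19:00.
Isla ∩ Viktor: 10:00–10:30, 10:45–11:15, 12:15–12:30, 16:45–18:00.
Isla ∩ Viktor ∩ Dilnoza: 17:00–18:00.
Total common minutes: 60.

60 minutes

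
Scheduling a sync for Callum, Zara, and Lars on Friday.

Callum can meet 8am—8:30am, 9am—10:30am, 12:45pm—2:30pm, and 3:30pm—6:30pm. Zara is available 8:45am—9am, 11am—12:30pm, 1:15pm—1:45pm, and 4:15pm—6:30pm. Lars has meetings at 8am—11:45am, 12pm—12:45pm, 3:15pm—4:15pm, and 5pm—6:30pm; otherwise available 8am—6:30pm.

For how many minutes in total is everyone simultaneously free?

75 minutes

Lars free within 08:00–18:30: 11:45–12:00, 12:45–15:15, 16:15–17:00.
Callum ∩ Zara: 13:15–13:45, 16:15–18:30.
Callum ∩ Zara ∩ Lars: 13:15–13:45, 16:15–17:00.
Total common minutes: 30 + 45 = 75.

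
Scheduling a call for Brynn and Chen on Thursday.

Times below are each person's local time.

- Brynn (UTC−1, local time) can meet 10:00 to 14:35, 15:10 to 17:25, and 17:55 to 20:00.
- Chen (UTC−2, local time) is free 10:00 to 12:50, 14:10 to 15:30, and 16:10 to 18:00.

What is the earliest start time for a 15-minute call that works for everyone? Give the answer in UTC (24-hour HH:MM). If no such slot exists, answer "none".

12:00

Brynn → UTC: 11:00–15:35, 16:10–18:25, 18:55–21:00.
Chen → UTC: 12:00–14:50, 16:10–17:30, 18:10–20:00.
Brynn ∩ Chen: 12:00–14:50, 16:10–17:30, 18:10–18:25, 18:55–20:00.
Windows ≥ 15 min: 12:00–14:50, 16:10–17:30, 18:10–18:25, 18:55–20:00.
Earliest such window starts at 12:00.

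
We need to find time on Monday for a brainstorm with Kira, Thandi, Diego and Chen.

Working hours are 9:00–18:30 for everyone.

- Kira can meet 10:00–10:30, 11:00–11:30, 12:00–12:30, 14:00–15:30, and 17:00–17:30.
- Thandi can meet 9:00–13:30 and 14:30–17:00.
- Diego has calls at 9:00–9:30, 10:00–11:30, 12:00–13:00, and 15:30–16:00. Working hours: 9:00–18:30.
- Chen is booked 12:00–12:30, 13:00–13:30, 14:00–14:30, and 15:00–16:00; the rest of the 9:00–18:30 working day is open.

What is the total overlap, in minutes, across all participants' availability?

Diego free within 09:00–18:30: 09:30–10:00, 11:30–12:00, 13:00–15:30, 16:00–18:30.
Chen free within 09:00–18:30: 09:00–12:00, 12:30–13:00, 13:30–14:00, 14:30–15:00, 16:00–18:30.
Kira ∩ Thandi: 10:00–10:30, 11:00–11:30, 12:00–12:30, 14:30–15:30.
Kira ∩ Thandi ∩ Diego: 14:30–15:30.
Kira ∩ Thandi ∩ Diego ∩ Chen: 14:30–15:00.
Total common minutes: 30.

30 minutes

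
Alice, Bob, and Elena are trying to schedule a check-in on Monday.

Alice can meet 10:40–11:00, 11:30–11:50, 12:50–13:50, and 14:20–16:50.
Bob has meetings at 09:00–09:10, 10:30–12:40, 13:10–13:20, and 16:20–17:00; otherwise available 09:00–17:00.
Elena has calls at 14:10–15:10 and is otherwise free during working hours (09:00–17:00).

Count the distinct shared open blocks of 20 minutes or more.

Bob free within 09:00–17:00: 09:10–10:30, 12:40–13:10, 13:20–16:20.
Elena free within 09:00–17:00: 09:00–14:10, 15:10–17:00.
Alice ∩ Bob: 12:50–13:10, 13:20–13:50, 14:20–16:20.
Alice ∩ Bob ∩ Elena: 12:50–13:10, 13:20–13:50, 15:10–16:20.
Windows ≥ 20 min: 12:50–13:10, 13:20–13:50, 15:10–16:20.
That's 3 windows.

3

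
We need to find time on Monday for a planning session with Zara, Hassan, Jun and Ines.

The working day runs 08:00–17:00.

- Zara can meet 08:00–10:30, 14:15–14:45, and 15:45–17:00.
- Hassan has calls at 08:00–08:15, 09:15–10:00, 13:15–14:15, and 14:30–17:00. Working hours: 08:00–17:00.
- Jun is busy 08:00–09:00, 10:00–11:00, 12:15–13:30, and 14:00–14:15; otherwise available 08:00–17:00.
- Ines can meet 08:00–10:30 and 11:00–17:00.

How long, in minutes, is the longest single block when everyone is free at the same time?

15 minutes

Hassan free within 08:00–17:00: 08:15–09:15, 10:00–13:15, 14:15–14:30.
Jun free within 08:00–17:00: 09:00–10:00, 11:00–12:15, 13:30–14:00, 14:15–17:00.
Zara ∩ Hassan: 08:15–09:15, 10:00–10:30, 14:15–14:30.
Zara ∩ Hassan ∩ Jun: 09:00–09:15, 14:15–14:30.
Zara ∩ Hassan ∩ Jun ∩ Ines: 09:00–09:15, 14:15–14:30.
Common window lengths: 15, 15 min; longest is 15.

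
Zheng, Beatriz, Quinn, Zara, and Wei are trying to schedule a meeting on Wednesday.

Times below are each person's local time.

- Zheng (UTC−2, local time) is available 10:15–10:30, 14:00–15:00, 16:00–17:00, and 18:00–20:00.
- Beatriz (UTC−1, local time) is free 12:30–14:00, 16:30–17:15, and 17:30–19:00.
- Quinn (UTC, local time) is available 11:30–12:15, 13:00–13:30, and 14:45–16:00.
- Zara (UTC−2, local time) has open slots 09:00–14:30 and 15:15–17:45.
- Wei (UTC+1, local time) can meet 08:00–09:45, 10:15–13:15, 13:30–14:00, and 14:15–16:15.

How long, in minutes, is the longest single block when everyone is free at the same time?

0 minutes

Zheng → UTC: 12:15–12:30, 16:00–17:00, 18:00–19:00, 20:00–22:00.
Beatriz → UTC: 13:30–15:00, 17:30–18:15, 18:30–20:00.
Quinn → UTC: 11:30–12:15, 13:00–13:30, 14:45–16:00.
Zara → UTC: 11:00–16:30, 17:15–19:45.
Wei → UTC: 07:00–08:45, 09:15–12:15, 12:30–13:00, 13:15–15:15.
Zheng ∩ Beatriz: 18:00–18:15, 18:30–19:00.
Zheng ∩ Beatriz ∩ Quinn: (none).
Zheng ∩ Beatriz ∩ Quinn ∩ Zara: (none).
Zheng ∩ Beatriz ∩ Quinn ∩ Zara ∩ Wei: (none).
No common window.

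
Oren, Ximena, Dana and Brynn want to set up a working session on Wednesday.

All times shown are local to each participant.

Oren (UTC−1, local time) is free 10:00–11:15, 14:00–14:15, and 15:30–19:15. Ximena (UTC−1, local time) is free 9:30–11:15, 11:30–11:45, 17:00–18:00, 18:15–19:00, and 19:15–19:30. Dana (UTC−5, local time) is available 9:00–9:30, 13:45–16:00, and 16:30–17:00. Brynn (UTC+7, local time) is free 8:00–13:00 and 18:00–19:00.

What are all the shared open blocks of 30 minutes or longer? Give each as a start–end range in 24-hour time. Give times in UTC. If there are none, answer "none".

Oren → UTC: 11:00–12:15, 15:00–15:15, 16:30–20:15.
Ximena → UTC: 10:30–12:15, 12:30–12:45, 18:00–19:00, 19:15–20:00, 20:15–20:30.
Dana → UTC: 14:00–14:30, 18:45–21:00, 21:30–22:00.
Brynn → UTC: 01:00–06:00, 11:00–12:00.
Oren ∩ Ximena: 11:00–12:15, 18:00–19:00, 19:15–20:00.
Oren ∩ Ximena ∩ Dana: 18:45–19:00, 19:15–20:00.
Oren ∩ Ximena ∩ Dana ∩ Brynn: (none).
Windows ≥ 30 min: (none).

none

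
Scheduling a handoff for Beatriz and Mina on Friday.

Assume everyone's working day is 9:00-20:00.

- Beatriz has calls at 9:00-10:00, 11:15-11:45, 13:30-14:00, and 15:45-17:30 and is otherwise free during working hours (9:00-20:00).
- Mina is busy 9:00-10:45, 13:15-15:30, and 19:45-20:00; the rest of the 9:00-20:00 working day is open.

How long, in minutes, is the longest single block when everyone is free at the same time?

135 minutes

Beatriz free within 09:00–20:00: 10:00–11:15, 11:45–13:30, 14:00–15:45, 17:30–20:00.
Mina free within 09:00–20:00: 10:45–13:15, 15:30–19:45.
Beatriz ∩ Mina: 10:45–11:15, 11:45–13:15, 15:30–15:45, 17:30–19:45.
Common window lengths: 30, 90, 15, 135 min; longest is 135.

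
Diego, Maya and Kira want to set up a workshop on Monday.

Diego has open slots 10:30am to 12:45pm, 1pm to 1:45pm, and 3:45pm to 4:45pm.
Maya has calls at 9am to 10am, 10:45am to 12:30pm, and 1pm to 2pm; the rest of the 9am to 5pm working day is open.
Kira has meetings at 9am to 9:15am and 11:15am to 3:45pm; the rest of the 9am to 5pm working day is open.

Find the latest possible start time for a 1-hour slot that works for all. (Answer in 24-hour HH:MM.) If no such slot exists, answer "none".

Maya free within 09:00–17:00: 10:00–10:45, 12:30–13:00, 14:00–17:00.
Kira free within 09:00–17:00: 09:15–11:15, 15:45–17:00.
Diego ∩ Maya: 10:30–10:45, 12:30–12:45, 15:45–16:45.
Diego ∩ Maya ∩ Kira: 10:30–10:45, 15:45–16:45.
Windows ≥ 60 min: 15:45–16:45.
Latest start in the last window 15:45–16:45 is 16:45 − 60 min = 15:45.

15:45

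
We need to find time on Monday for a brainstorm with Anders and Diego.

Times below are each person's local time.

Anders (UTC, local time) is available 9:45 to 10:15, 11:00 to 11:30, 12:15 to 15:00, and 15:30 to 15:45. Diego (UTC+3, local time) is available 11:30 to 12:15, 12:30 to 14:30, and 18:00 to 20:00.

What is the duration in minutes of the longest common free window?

Anders → UTC: 09:45–10:15, 11:00–11:30, 12:15–15:00, 15:30–15:45.
Diego → UTC: 08:30–09:15, 09:30–11:30, 15:00–17:00.
Anders ∩ Diego: 09:45–10:15, 11:00–11:30, 15:30–15:45.
Common window lengths: 30, 30, 15 min; longest is 30.

30 minutes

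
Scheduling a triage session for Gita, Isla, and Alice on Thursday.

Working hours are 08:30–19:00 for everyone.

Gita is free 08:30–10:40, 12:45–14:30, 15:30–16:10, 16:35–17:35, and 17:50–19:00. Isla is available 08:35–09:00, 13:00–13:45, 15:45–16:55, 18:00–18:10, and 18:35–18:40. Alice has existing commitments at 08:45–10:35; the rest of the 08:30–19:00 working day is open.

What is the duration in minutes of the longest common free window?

Alice free within 08:30–19:00: 08:30–08:45, 10:35–19:00.
Gita ∩ Isla: 08:35–09:00, 13:00–13:45, 15:45–16:10, 16:35–16:55, 18:00–18:10, 18:35–18:40.
Gita ∩ Isla ∩ Alice: 08:35–08:45, 13:00–13:45, 15:45–16:10, 16:35–16:55, 18:00–18:10, 18:35–18:40.
Common window lengths: 10, 45, 25, 20, 10, 5 min; longest is 45.

45 minutes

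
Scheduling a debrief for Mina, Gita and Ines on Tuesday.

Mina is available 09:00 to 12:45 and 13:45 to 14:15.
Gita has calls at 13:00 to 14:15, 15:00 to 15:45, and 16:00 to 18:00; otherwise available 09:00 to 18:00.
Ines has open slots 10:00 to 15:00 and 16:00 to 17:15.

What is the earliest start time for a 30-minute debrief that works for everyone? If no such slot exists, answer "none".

10:00

Gita free within 09:00–18:00: 09:00–13:00, 14:15–15:00, 15:45–16:00.
Mina ∩ Gita: 09:00–12:45.
Mina ∩ Gita ∩ Ines: 10:00–12:45.
Windows ≥ 30 min: 10:00–12:45.
Earliest such window starts at 10:00.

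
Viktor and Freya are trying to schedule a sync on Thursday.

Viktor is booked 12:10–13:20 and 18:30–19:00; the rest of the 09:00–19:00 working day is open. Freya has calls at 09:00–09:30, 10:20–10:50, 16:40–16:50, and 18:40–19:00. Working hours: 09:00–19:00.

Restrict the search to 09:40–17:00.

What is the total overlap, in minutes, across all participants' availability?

Viktor free within 09:00–19:00: 09:00–12:10, 13:20–18:30.
Freya free within 09:00–19:00: 09:30–10:20, 10:50–16:40, 16:50–18:40.
Viktor ∩ Freya: 09:30–10:20, 10:50–12:10, 13:20–16:40, 16:50–18:30.
Restricted to 09:40–17:00: 09:40–10:20, 10:50–12:10, 13:20–16:40, 16:50–17:00.
Total common minutes: 40 + 80 + 200 + 10 = 330.

330 minutes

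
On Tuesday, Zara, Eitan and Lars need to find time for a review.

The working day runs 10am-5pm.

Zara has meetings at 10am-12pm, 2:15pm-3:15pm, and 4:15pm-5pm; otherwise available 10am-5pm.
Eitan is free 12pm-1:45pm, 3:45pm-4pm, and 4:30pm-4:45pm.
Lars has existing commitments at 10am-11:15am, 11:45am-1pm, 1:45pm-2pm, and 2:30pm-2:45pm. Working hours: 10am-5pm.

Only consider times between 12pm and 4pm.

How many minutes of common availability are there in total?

Zara free within 10:00–17:00: 12:00–14:15, 15:15–16:15.
Lars free within 10:00–17:00: 11:15–11:45, 13:00–13:45, 14:00–14:30, 14:45–17:00.
Zara ∩ Eitan: 12:00–13:45, 15:45–16:00.
Zara ∩ Eitan ∩ Lars: 13:00–13:45, 15:45–16:00.
Restricted to 12:00–16:00: 13:00–13:45, 15:45–16:00.
Total common minutes: 45 + 15 = 60.

60 minutes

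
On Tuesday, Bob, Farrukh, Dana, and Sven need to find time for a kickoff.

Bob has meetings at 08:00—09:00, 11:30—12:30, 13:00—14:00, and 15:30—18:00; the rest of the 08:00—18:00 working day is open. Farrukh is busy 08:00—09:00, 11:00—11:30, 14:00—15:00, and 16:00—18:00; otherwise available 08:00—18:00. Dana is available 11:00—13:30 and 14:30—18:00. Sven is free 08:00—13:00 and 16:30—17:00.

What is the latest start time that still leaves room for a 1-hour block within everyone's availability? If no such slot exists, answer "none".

none

Bob free within 08:00–18:00: 09:00–11:30, 12:30–13:00, 14:00–15:30.
Farrukh free within 08:00–18:00: 09:00–11:00, 11:30–14:00, 15:00–16:00.
Bob ∩ Farrukh: 09:00–11:00, 12:30–13:00, 15:00–15:30.
Bob ∩ Farrukh ∩ Dana: 12:30–13:00, 15:00–15:30.
Bob ∩ Farrukh ∩ Dana ∩ Sven: 12:30–13:00.
Windows ≥ 60 min: (none).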